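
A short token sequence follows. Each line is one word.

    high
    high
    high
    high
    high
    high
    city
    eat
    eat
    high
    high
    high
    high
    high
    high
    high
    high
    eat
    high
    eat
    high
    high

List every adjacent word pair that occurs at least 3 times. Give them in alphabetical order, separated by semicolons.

eat high; high high

Bigram counts meeting the condition (at least 3 times):
  eat high: 3
  high high: 13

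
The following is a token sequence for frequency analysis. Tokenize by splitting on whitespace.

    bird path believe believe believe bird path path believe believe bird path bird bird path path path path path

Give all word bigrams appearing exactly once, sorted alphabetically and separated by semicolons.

Bigram counts meeting the condition (exactly once):
  bird bird: 1
  path bird: 1

bird bird; path bird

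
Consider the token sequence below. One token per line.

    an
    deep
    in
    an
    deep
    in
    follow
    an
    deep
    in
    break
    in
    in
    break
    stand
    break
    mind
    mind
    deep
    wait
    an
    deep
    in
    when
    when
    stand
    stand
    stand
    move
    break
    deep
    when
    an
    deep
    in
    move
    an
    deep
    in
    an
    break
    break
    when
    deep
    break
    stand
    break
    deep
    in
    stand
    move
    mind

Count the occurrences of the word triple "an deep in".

Scanning the 50 overlapping trigram windows for "an deep in":
  position 1–3: an deep in
  position 4–6: an deep in
  position 8–10: an deep in
  position 21–23: an deep in
  position 33–35: an deep in
  position 37–39: an deep in

6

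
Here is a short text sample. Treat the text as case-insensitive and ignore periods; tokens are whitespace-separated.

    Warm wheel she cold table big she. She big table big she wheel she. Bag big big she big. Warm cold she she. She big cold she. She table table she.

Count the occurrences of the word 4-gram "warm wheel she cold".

1

Scanning the 28 overlapping 4-gram windows for "warm wheel she cold":
  position 1–4: warm wheel she cold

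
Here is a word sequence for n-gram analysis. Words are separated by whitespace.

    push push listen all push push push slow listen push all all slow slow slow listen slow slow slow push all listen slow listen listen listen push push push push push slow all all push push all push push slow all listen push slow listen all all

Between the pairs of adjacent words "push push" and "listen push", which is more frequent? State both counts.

"push push" (9 vs 3)

"push push": 9 occurrences
"listen push": 3 occurrences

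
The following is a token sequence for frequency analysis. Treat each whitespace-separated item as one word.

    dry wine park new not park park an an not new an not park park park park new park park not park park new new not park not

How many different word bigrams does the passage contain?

14

28 tokens → 27 bigram windows in total.
Repeated bigrams (each contributes count−1 duplicates):
  park park: 6
  not park: 4
  park new: 3
  an not: 2
  new not: 2
  park not: 2
13 duplicate windows → 27 − 13 = 14 distinct.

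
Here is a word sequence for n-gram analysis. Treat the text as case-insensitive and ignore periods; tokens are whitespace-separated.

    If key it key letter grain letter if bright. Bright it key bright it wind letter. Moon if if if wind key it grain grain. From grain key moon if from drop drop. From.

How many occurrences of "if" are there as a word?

6

Scanning the 34 tokens for "if":
  position 1: if
  position 8: if
  position 18: if
  position 19: if
  position 20: if
  position 30: if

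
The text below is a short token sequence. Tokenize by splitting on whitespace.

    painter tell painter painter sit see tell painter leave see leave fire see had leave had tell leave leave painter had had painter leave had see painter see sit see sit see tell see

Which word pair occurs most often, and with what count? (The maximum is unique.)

"sit see", 3 times

Bigram frequencies (highest first):
  sit see: 3
  tell painter: 2
  see tell: 2
  painter leave: 2
  leave had: 2
  see sit: 2
  … (20 more, each ≤ 1)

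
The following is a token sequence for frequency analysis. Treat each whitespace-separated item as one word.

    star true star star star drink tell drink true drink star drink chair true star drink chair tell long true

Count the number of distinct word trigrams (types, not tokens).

20 tokens → 18 trigram windows in total.
Repeated trigrams (each contributes count−1 duplicates):
  star drink chair: 2
1 duplicate windows → 18 − 1 = 17 distinct.

17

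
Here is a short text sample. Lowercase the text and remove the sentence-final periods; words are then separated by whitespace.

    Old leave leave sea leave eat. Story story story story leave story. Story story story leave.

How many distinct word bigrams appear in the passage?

16 tokens → 15 bigram windows in total.
Repeated bigrams (each contributes count−1 duplicates):
  story story: 6
  story leave: 2
6 duplicate windows → 15 − 6 = 9 distinct.

9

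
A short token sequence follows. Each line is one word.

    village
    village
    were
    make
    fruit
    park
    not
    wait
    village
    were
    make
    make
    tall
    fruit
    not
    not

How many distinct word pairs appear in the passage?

16 tokens → 15 bigram windows in total.
Repeated bigrams (each contributes count−1 duplicates):
  village were: 2
  were make: 2
2 duplicate windows → 15 − 2 = 13 distinct.

13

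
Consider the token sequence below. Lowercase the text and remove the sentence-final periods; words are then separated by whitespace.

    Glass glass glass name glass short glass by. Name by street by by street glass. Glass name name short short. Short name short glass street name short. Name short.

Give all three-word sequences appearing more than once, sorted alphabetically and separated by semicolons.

Trigram counts meeting the condition (more than once):
  glass glass name: 2
  short name short: 2

glass glass name; short name short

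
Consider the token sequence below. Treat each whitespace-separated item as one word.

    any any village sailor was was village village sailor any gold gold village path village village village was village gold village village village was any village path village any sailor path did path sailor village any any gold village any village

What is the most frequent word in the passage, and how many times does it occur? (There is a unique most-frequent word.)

Unigram frequencies (highest first):
  village: 16
  any: 8
  sailor: 4
  was: 4
  gold: 4
  path: 4
  … (1 more, each ≤ 1)

"village", 16 times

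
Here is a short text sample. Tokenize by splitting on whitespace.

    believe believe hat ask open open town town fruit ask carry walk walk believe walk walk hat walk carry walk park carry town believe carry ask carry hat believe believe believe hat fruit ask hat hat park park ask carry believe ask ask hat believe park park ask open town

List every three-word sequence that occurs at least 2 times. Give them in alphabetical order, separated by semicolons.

believe believe hat; park park ask

Trigram counts meeting the condition (at least 2 times):
  believe believe hat: 2
  park park ask: 2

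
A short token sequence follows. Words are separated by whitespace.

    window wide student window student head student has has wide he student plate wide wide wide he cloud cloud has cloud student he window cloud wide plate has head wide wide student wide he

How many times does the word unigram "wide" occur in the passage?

Scanning the 34 tokens for "wide":
  position 2: wide
  position 10: wide
  position 14: wide
  position 15: wide
  position 16: wide
  position 26: wide
  position 30: wide
  position 31: wide
  position 33: wide

9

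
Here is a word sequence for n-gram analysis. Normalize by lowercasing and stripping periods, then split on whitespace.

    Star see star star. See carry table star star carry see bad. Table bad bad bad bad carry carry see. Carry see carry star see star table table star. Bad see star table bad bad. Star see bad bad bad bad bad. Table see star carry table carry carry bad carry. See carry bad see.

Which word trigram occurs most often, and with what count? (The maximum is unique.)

"bad bad bad", 5 times

Trigram frequencies (highest first):
  bad bad bad: 5
  carry see carry: 3
  star see star: 2
  table bad bad: 2
  see star table: 2
  see star star: 1
  … (38 more, each ≤ 1)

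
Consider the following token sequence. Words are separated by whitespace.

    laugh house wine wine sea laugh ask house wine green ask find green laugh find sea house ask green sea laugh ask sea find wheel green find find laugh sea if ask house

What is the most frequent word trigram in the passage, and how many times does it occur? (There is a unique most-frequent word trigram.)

Trigram frequencies (highest first):
  sea laugh ask: 2
  laugh house wine: 1
  house wine wine: 1
  wine wine sea: 1
  wine sea laugh: 1
  laugh ask house: 1
  … (24 more, each ≤ 1)

"sea laugh ask", 2 times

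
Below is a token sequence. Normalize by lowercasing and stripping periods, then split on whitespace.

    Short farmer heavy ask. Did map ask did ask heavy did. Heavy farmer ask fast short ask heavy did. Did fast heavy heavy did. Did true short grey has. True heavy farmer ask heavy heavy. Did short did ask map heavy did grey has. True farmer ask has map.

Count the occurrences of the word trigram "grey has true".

Scanning the 47 overlapping trigram windows for "grey has true":
  position 28–30: grey has true
  position 43–45: grey has true

2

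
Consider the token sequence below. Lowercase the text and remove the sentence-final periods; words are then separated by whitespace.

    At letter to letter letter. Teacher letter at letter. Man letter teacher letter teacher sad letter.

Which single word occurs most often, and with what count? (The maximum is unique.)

"letter", 8 times

Unigram frequencies (highest first):
  letter: 8
  teacher: 3
  at: 2
  to: 1
  man: 1
  sad: 1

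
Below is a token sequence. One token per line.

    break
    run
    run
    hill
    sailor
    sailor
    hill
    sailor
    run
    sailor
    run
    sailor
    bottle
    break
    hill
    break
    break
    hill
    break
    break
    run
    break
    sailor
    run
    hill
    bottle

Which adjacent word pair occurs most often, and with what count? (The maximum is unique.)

Bigram frequencies (highest first):
  sailor run: 3
  break run: 2
  run hill: 2
  hill sailor: 2
  run sailor: 2
  break hill: 2
  … (10 more, each ≤ 2)

"sailor run", 3 times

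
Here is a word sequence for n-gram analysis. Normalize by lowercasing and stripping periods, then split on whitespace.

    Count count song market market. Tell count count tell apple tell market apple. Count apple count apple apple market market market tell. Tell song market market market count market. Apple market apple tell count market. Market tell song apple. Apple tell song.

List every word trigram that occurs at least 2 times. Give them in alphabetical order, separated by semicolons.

apple count apple; market market market; market market tell; song market market

Trigram counts meeting the condition (at least 2 times):
  apple count apple: 2
  market market market: 2
  market market tell: 3
  song market market: 2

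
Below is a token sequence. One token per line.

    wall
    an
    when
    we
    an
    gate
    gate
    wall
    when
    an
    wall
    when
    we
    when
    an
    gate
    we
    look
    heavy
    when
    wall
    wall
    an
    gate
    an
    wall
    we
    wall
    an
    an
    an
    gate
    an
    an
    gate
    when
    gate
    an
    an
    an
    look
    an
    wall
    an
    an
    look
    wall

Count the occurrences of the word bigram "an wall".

3

Scanning the 46 overlapping bigram windows for "an wall":
  position 10–11: an wall
  position 25–26: an wall
  position 42–43: an wall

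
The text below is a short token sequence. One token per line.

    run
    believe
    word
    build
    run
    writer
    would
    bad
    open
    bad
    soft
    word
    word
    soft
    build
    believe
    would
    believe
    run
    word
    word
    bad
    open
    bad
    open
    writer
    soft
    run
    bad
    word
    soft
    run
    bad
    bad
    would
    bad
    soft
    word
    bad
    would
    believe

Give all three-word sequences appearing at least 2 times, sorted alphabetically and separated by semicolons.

bad open bad; bad soft word; soft run bad

Trigram counts meeting the condition (at least 2 times):
  bad open bad: 2
  bad soft word: 2
  soft run bad: 2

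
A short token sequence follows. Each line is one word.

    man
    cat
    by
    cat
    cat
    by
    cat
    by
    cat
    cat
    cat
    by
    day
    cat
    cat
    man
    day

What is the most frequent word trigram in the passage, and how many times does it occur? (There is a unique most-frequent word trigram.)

Trigram frequencies (highest first):
  cat by cat: 3
  by cat cat: 2
  cat cat by: 2
  man cat by: 1
  by cat by: 1
  cat cat cat: 1
  … (5 more, each ≤ 1)

"cat by cat", 3 times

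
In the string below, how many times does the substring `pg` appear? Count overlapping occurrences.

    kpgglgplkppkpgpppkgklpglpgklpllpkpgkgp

5

Sliding a length-2 window over the 38 characters (37 positions):
  position 2–3: pg
  position 13–14: pg
  position 22–23: pg
  position 25–26: pg
  position 34–35: pg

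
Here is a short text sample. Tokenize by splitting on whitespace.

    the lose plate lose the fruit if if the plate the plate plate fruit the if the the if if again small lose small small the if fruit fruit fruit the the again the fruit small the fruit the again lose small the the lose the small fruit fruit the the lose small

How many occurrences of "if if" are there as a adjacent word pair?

2

Scanning the 52 overlapping bigram windows for "if if":
  position 7–8: if if
  position 19–20: if if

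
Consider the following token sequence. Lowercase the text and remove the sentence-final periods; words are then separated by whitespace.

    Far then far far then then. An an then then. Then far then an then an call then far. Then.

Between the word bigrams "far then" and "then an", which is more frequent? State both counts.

"far then" (4 vs 3)

"far then": 4 occurrences
"then an": 3 occurrences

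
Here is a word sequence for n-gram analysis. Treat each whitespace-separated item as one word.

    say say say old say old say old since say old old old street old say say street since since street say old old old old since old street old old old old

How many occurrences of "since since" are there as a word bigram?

Scanning the 32 overlapping bigram windows for "since since":
  position 19–20: since since

1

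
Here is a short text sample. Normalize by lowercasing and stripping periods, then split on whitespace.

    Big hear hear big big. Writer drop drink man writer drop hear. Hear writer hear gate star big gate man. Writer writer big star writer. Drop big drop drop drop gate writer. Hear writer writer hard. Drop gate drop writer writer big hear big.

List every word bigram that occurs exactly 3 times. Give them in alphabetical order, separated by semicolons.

writer drop; writer writer

Bigram counts meeting the condition (exactly 3 times):
  writer drop: 3
  writer writer: 3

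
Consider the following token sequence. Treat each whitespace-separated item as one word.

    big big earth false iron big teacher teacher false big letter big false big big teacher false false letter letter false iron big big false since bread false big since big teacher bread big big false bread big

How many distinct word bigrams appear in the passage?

38 tokens → 37 bigram windows in total.
Repeated bigrams (each contributes count−1 duplicates):
  big big: 4
  big false: 3
  big teacher: 3
  false big: 3
  bread big: 2
  false iron: 2
  iron big: 2
  teacher false: 2
13 duplicate windows → 37 − 13 = 24 distinct.

24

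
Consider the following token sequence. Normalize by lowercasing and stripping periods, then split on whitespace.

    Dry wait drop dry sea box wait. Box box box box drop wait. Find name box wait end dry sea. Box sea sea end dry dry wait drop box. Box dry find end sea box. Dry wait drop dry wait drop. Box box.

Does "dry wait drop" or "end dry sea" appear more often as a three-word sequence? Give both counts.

"dry wait drop" (4 vs 1)

"dry wait drop": 4 occurrences
"end dry sea": 1 occurrence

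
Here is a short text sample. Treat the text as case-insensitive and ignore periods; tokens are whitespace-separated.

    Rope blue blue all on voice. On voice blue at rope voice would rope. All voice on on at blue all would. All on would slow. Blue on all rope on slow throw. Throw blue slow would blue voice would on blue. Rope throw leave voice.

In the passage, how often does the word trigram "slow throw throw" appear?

1

Scanning the 44 overlapping trigram windows for "slow throw throw":
  position 32–34: slow throw throw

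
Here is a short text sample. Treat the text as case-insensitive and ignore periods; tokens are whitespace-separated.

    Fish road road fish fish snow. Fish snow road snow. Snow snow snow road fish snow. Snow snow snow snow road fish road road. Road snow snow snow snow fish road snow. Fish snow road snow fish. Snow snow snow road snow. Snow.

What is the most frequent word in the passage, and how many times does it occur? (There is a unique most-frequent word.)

Unigram frequencies (highest first):
  snow: 23
  road: 11
  fish: 9

"snow", 23 times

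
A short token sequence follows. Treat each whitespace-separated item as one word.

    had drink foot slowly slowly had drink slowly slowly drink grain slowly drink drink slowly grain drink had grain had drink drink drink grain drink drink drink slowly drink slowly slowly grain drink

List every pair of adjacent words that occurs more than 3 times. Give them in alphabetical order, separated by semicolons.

Bigram counts meeting the condition (more than 3 times):
  drink drink: 5
  drink slowly: 4

drink drink; drink slowly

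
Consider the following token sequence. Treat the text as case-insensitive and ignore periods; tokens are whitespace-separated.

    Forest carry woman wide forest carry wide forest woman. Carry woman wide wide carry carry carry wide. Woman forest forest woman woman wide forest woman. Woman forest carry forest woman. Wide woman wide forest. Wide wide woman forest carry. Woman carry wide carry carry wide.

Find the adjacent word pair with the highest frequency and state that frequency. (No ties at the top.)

"woman wide", 5 times

Bigram frequencies (highest first):
  woman wide: 5
  forest carry: 4
  wide forest: 4
  carry wide: 4
  forest woman: 4
  carry woman: 3
  … (10 more, each ≤ 3)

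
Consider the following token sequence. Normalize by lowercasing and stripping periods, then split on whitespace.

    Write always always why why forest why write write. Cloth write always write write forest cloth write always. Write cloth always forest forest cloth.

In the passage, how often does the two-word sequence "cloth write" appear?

2

Scanning the 23 overlapping bigram windows for "cloth write":
  position 10–11: cloth write
  position 16–17: cloth write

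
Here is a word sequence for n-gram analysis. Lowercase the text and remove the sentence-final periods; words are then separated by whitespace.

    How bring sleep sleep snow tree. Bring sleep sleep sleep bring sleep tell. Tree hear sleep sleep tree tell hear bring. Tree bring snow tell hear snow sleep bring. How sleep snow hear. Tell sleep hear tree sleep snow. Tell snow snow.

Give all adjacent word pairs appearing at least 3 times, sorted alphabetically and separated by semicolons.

Bigram counts meeting the condition (at least 3 times):
  bring sleep: 3
  sleep sleep: 4
  sleep snow: 3

bring sleep; sleep sleep; sleep snow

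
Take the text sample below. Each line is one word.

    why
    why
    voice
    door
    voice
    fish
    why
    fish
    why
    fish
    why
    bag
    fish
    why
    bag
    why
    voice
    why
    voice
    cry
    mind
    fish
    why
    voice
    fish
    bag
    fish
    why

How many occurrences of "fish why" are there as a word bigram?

Scanning the 27 overlapping bigram windows for "fish why":
  position 6–7: fish why
  position 8–9: fish why
  position 10–11: fish why
  position 13–14: fish why
  position 22–23: fish why
  position 27–28: fish why

6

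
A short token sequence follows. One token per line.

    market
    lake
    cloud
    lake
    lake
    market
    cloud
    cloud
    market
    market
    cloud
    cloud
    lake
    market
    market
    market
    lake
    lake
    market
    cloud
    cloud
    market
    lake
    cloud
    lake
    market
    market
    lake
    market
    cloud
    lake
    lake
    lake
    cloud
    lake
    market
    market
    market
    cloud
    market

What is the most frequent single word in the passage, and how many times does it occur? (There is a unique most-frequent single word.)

Unigram frequencies (highest first):
  market: 16
  lake: 13
  cloud: 11

"market", 16 times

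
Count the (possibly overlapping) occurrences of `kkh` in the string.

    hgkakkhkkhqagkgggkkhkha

3

Sliding a length-3 window over the 23 characters (21 positions):
  position 5–7: kkh
  position 8–10: kkh
  position 18–20: kkh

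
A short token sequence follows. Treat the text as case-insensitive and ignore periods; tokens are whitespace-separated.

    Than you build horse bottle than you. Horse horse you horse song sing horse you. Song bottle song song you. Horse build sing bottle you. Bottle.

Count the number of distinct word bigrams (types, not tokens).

21

26 tokens → 25 bigram windows in total.
Repeated bigrams (each contributes count−1 duplicates):
  you horse: 3
  horse you: 2
  than you: 2
4 duplicate windows → 25 − 4 = 21 distinct.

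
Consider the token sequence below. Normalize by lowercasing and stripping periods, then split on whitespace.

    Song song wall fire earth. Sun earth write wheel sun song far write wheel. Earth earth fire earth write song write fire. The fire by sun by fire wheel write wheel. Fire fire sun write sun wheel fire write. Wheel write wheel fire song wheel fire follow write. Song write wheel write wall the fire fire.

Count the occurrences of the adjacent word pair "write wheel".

6

Scanning the 55 overlapping bigram windows for "write wheel":
  position 8–9: write wheel
  position 13–14: write wheel
  position 30–31: write wheel
  position 39–40: write wheel
  position 41–42: write wheel
  position 50–51: write wheel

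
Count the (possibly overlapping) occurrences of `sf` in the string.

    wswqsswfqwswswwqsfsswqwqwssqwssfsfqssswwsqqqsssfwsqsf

Sliding a length-2 window over the 53 characters (52 positions):
  position 17–18: sf
  position 31–32: sf
  position 33–34: sf
  position 47–48: sf
  position 52–53: sf

5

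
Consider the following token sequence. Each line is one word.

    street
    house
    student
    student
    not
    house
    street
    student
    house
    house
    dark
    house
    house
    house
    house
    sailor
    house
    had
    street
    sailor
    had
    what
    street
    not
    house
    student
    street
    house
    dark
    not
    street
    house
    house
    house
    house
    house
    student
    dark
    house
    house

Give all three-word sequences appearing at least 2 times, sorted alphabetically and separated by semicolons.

Trigram counts meeting the condition (at least 2 times):
  dark house house: 2
  house house house: 5

dark house house; house house house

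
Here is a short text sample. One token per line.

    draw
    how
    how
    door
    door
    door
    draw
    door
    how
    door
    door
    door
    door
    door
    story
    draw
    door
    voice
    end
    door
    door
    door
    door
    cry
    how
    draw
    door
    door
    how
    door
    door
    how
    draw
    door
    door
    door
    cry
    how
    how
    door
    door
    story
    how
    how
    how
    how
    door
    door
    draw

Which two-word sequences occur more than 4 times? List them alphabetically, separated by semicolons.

door door; how door; how how

Bigram counts meeting the condition (more than 4 times):
  door door: 15
  how door: 5
  how how: 5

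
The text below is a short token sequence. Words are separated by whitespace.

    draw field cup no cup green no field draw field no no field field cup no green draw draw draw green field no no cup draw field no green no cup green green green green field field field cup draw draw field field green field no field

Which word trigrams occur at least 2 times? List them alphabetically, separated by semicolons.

Trigram counts meeting the condition (at least 2 times):
  draw field no: 2
  field cup no: 2
  field field cup: 2
  field no no: 2
  green field no: 2
  green green green: 2
  no cup green: 2

draw field no; field cup no; field field cup; field no no; green field no; green green green; no cup green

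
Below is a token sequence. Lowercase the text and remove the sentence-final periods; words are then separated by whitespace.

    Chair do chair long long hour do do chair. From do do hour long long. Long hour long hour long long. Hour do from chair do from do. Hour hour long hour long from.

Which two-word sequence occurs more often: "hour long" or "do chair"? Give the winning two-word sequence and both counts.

"hour long": 5 occurrences
"do chair": 2 occurrences

"hour long" (5 vs 2)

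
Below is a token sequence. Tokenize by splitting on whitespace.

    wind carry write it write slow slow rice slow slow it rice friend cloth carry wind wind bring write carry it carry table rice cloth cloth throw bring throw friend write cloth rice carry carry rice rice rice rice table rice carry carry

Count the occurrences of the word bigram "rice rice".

Scanning the 42 overlapping bigram windows for "rice rice":
  position 36–37: rice rice
  position 37–38: rice rice
  position 38–39: rice rice

3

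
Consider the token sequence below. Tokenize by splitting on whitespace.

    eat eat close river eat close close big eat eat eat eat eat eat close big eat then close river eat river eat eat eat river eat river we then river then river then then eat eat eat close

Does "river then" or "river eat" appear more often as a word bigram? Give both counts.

"river then": 2 occurrences
"river eat": 4 occurrences

"river eat" (4 vs 2)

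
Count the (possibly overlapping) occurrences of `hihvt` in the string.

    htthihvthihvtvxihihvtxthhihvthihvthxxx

5

Sliding a length-5 window over the 38 characters (34 positions):
  position 4–8: hihvt
  position 9–13: hihvt
  position 17–21: hihvt
  position 25–29: hihvt
  position 30–34: hihvt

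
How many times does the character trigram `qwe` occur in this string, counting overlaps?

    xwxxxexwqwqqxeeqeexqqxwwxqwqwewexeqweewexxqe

Sliding a length-3 window over the 44 characters (42 positions):
  position 28–30: qwe
  position 35–37: qwe

2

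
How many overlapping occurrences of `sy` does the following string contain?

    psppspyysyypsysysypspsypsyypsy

Sliding a length-2 window over the 30 characters (29 positions):
  position 9–10: sy
  position 13–14: sy
  position 15–16: sy
  position 17–18: sy
  position 22–23: sy
  position 25–26: sy
  position 29–30: sy

7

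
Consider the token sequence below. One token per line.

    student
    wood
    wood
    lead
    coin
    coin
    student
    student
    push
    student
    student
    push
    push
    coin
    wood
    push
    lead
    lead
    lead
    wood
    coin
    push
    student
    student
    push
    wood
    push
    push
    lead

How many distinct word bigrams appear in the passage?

19

29 tokens → 28 bigram windows in total.
Repeated bigrams (each contributes count−1 duplicates):
  student push: 3
  student student: 3
  lead lead: 2
  push lead: 2
  push push: 2
  push student: 2
  wood push: 2
9 duplicate windows → 28 − 9 = 19 distinct.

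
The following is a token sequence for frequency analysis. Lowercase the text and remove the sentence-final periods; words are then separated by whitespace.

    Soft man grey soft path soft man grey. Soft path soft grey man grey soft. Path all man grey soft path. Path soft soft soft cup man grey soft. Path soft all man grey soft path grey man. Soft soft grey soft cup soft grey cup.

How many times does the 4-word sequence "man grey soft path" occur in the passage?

Scanning the 43 overlapping 4-gram windows for "man grey soft path":
  position 2–5: man grey soft path
  position 7–10: man grey soft path
  position 13–16: man grey soft path
  position 18–21: man grey soft path
  position 27–30: man grey soft path
  position 33–36: man grey soft path

6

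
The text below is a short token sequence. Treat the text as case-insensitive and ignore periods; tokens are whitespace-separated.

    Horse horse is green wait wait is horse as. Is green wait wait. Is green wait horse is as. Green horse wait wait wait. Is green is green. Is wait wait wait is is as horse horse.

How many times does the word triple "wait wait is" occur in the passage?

4

Scanning the 35 overlapping trigram windows for "wait wait is":
  position 5–7: wait wait is
  position 12–14: wait wait is
  position 23–25: wait wait is
  position 31–33: wait wait is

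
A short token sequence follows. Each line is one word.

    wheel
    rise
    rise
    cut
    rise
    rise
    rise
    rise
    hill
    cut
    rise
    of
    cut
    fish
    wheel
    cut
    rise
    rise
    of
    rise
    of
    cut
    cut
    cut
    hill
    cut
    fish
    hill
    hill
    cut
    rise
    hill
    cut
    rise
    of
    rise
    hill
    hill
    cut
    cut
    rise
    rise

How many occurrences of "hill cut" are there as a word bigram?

Scanning the 41 overlapping bigram windows for "hill cut":
  position 9–10: hill cut
  position 25–26: hill cut
  position 29–30: hill cut
  position 32–33: hill cut
  position 38–39: hill cut

5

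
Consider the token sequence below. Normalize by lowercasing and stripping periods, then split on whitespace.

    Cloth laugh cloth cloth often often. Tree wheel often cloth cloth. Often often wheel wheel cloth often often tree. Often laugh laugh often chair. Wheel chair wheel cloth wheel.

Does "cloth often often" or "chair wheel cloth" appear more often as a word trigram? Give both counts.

"cloth often often": 3 occurrences
"chair wheel cloth": 1 occurrence

"cloth often often" (3 vs 1)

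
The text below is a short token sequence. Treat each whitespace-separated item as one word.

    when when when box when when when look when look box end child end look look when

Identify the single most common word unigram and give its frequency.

"when", 8 times

Unigram frequencies (highest first):
  when: 8
  look: 4
  box: 2
  end: 2
  child: 1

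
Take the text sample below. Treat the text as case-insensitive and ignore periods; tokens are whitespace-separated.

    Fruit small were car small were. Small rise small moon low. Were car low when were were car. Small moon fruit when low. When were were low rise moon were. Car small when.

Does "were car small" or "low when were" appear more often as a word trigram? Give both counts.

"were car small": 3 occurrences
"low when were": 2 occurrences

"were car small" (3 vs 2)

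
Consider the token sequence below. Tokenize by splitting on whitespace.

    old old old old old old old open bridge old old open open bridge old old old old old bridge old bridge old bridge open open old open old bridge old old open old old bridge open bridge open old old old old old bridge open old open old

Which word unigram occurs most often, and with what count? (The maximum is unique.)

"old", 29 times

Unigram frequencies (highest first):
  old: 29
  open: 11
  bridge: 9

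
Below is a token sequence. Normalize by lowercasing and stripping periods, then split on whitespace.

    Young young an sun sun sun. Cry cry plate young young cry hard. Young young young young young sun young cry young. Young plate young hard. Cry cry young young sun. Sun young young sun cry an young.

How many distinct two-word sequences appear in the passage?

19

38 tokens → 37 bigram windows in total.
Repeated bigrams (each contributes count−1 duplicates):
  young young: 9
  sun sun: 3
  young sun: 3
  cry cry: 2
  cry young: 2
  plate young: 2
  sun cry: 2
  sun young: 2
  … (1 more repeated)
18 duplicate windows → 37 − 18 = 19 distinct.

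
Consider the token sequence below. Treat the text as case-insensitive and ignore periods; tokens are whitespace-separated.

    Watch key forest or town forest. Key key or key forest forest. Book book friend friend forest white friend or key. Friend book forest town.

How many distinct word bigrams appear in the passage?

22

25 tokens → 24 bigram windows in total.
Repeated bigrams (each contributes count−1 duplicates):
  key forest: 2
  or key: 2
2 duplicate windows → 24 − 2 = 22 distinct.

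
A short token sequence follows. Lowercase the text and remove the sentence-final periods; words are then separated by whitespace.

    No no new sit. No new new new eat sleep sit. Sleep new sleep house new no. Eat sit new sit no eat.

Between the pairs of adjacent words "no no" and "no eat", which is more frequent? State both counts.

"no eat" (2 vs 1)

"no no": 1 occurrence
"no eat": 2 occurrences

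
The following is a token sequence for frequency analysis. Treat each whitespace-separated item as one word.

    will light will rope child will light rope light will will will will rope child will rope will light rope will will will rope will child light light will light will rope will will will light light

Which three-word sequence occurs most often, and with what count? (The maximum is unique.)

"will will will", 4 times

Trigram frequencies (highest first):
  will will will: 4
  will rope will: 3
  will light will: 2
  light will rope: 2
  will rope child: 2
  rope child will: 2
  … (17 more, each ≤ 2)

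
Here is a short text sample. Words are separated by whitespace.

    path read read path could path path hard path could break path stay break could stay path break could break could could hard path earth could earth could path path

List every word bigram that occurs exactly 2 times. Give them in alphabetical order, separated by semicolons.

could break; could path; earth could; hard path; path could; path path

Bigram counts meeting the condition (exactly 2 times):
  could break: 2
  could path: 2
  earth could: 2
  hard path: 2
  path could: 2
  path path: 2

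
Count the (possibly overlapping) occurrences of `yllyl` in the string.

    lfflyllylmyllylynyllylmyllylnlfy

Sliding a length-5 window over the 32 characters (28 positions):
  position 5–9: yllyl
  position 11–15: yllyl
  position 18–22: yllyl
  position 24–28: yllyl

4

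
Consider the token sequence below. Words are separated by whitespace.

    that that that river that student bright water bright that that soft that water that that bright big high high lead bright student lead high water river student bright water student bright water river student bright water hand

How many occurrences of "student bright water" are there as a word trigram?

Scanning the 36 overlapping trigram windows for "student bright water":
  position 6–8: student bright water
  position 28–30: student bright water
  position 31–33: student bright water
  position 35–37: student bright water

4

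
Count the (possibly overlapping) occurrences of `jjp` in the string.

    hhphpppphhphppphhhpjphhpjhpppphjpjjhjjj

0

Sliding a length-3 window over the 39 characters (37 positions):
  (no match at any position)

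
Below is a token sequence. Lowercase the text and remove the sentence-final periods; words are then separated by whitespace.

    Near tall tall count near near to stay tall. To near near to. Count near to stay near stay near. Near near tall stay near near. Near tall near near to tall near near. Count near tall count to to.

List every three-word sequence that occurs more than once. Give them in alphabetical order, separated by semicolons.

Trigram counts meeting the condition (more than once):
  near near near: 2
  near near tall: 2
  near near to: 3
  near to stay: 2
  stay near near: 2
  tall near near: 2

near near near; near near tall; near near to; near to stay; stay near near; tall near near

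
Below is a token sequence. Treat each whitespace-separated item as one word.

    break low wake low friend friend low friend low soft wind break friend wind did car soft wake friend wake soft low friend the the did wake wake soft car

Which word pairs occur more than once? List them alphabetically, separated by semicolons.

friend low; low friend; wake soft

Bigram counts meeting the condition (more than once):
  friend low: 2
  low friend: 3
  wake soft: 2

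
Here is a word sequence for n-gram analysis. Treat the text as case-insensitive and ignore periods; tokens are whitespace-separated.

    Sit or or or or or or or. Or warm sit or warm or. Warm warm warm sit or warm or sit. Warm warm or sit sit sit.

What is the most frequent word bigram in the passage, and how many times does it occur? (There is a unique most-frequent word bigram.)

"or or", 7 times

Bigram frequencies (highest first):
  or or: 7
  or warm: 4
  sit or: 3
  warm or: 3
  warm warm: 3
  warm sit: 2
  … (3 more, each ≤ 2)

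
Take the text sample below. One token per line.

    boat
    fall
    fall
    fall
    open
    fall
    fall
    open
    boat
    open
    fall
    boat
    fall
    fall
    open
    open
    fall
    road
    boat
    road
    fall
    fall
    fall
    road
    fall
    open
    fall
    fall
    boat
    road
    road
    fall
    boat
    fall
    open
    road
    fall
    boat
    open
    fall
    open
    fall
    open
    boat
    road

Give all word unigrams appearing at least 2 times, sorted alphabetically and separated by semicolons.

Unigram counts meeting the condition (at least 2 times):
  boat: 8
  fall: 20
  open: 10
  road: 7

boat; fall; open; road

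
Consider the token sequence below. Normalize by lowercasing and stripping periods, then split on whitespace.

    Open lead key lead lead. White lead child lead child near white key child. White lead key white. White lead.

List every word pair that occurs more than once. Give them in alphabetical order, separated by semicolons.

Bigram counts meeting the condition (more than once):
  lead child: 2
  lead key: 2
  white lead: 3

lead child; lead key; white lead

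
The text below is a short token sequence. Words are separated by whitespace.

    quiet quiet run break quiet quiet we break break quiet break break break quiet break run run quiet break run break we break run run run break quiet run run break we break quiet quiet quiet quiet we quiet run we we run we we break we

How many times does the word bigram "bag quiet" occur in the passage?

Scanning the 46 overlapping bigram windows for "bag quiet":
  (none found)

0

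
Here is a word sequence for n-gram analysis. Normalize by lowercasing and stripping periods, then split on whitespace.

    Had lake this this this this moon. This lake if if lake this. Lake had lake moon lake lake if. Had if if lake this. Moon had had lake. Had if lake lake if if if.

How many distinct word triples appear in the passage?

36 tokens → 34 trigram windows in total.
Repeated trigrams (each contributes count−1 duplicates):
  if if lake: 2
  if lake this: 2
  lake if if: 2
  lake lake if: 2
  this this this: 2
5 duplicate windows → 34 − 5 = 29 distinct.

29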